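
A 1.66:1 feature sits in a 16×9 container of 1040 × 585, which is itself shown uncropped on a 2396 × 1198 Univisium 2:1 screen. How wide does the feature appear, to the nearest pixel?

First fit — 1.66:1 into 1040×585 spans the height: 971.10 × 585.00.
16×9 in 2396×1198: fills the height, so the intermediate becomes 2129.78 × 1198.00 — a scale of ×2.0479.
Applying the same ×2.0479: 971.10 → 1988.68.

1989 px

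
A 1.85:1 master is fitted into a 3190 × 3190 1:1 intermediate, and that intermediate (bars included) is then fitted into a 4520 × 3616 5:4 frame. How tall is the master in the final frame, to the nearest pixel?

First fit — 1.85:1 into 3190×3190 spans the width: 3190.00 × 1724.32.
Second fit — the 1:1 canvas into 4520×3616 spans the height: 3616.00 × 3616.00 (×1.1335 from 3190×3190).
The master scales with it: height 1724.32 × 1.1335 ≈ 1954.59.

1955 px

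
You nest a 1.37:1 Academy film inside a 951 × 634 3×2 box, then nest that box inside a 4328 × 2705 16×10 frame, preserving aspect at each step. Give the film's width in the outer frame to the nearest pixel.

Inside the 951×634 canvas the film is height-limited at 868.58 × 634.00.
The 3×2 canvas is height-limited in 4328×2705, giving 4057.50 × 2705.00; scale factor 4.2666.
The film scales with it: width 868.58 × 4.2666 ≈ 3705.85.

3706 px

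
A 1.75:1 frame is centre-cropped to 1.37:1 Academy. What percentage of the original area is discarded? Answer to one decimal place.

21.7%

The height stays; only width is cut (since 1.37:1 Academy is narrower than 1.75:1).
Area ratio = (1.370)/(1.750) = 78.29%; the remaining 21.71% is cropped out.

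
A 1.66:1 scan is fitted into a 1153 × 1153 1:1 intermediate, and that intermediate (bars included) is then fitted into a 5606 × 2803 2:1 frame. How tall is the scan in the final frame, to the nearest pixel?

Inside the 1153×1153 canvas the scan is width-limited at 1153.00 × 694.58.
1:1 in 5606×2803: fills the height, so the intermediate becomes 2803.00 × 2803.00 — a scale of ×2.4310.
Applying the same ×2.4310: 694.58 → 1688.55.

1689 px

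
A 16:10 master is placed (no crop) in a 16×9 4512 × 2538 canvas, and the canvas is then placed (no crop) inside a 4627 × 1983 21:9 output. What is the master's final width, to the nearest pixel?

Inside the 4512×2538 canvas the master is height-limited at 4060.80 × 2538.00.
The 16×9 canvas is height-limited in 4627×1983, giving 3525.33 × 1983.00; scale factor 0.7813.
The master scales with it: width 4060.80 × 0.7813 ≈ 3172.80.

3173 px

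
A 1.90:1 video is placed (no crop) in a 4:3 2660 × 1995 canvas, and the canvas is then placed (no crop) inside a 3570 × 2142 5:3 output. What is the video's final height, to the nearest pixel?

1503 px

First fit — 1.90:1 into 2660×1995 spans the width: 2660.00 × 1400.00.
The 4:3 canvas is height-limited in 3570×2142, giving 2856.00 × 2142.00; scale factor 1.0737.
The video scales with it: height 1400.00 × 1.0737 ≈ 1503.16.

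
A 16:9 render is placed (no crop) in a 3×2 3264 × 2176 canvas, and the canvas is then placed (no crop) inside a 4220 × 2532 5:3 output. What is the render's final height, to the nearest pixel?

First fit — 16:9 into 3264×2176 spans the width: 3264.00 × 1836.00.
The 3×2 canvas is height-limited in 4220×2532, giving 3798.00 × 2532.00; scale factor 1.1636.
So the render's height is 1836.00 × 1.1636 ≈ 2136.38.

2136 px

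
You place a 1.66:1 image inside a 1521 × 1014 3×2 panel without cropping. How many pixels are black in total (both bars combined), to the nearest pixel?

1.66:1 (1.660) > 3×2 (1.500), so the image fills the width.
Content height = 1521 / 1.660 ≈ 916.2651 px.
Leftover height: 1014 − 916.2651 = 97.7349 px.
Across the 1521-px span: 97.7349 × 1521 ≈ 148655 px.

148655 pixels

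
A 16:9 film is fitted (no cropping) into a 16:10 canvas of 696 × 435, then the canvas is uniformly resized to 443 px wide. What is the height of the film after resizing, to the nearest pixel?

Fitted into 696×435, the film spans the width; its height is 696 × 9/16 ≈ 391.50 px.
Scaling 696 → 443 is ×0.6365, so the height becomes 391.50 × 0.6365 ≈ 249.19 px.

249 px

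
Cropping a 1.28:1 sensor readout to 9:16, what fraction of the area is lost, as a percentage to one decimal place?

Going from 1.28:1 to 9:16 means cutting width while keeping height.
(0.562)/(1.280) ≈ 0.439 of the area survives, leaving 56.05% discarded.

56.1%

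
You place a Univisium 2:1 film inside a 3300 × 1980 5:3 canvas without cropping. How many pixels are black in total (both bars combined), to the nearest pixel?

Univisium 2:1 (2.000) > 5:3 (1.667), so the film fills the width.
The film is 3300 × 1/2 ≈ 1650.0000 px tall.
1980 − 1650.0000 = 330.0000 px of bars.
Bar area = 330.0000 × 3300 ≈ 1089000 px.

1089000 pixels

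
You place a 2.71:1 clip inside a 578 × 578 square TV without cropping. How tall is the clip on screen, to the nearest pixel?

213 px

2.71:1 is wider than square, so it spans the full width.
Content height = 578 / 2.710 ≈ 213.28 px.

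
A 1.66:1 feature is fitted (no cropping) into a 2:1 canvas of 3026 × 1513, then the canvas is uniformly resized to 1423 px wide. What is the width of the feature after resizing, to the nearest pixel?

Fitted into 3026×1513, the feature spans the height; its width is 1513 × 1.660 ≈ 2511.58 px.
Scaling 3026 → 1423 is ×0.4703, so the width becomes 2511.58 × 0.4703 ≈ 1181.09 px.

1181 px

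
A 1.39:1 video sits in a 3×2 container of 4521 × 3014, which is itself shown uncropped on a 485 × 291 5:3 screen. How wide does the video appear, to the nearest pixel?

404 px

1.39:1 in 4521×3014: fills the height, so the video is 4189.46 × 3014.00.
3×2 in 485×291: fills the height, so the intermediate becomes 436.50 × 291.00 — a scale of ×0.0965.
Applying the same ×0.0965: 4189.46 → 404.49.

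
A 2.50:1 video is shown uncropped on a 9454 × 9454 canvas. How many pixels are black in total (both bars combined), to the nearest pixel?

53626870 pixels

Since 2.500 > 1.000, the video is width-limited.
That makes the image 3781.6000 px tall (9454 / 2.500).
9454 − 3781.6000 = 5672.4000 px of bars.
Across the 9454-px span: 5672.4000 × 9454 ≈ 53626870 px.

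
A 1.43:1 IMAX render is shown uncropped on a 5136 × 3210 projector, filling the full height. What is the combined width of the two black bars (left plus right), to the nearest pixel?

That makes the image 4590.30 px wide (3210 × 1.430).
Black = 5136 − 4590.30 = 545.70 px.

546 px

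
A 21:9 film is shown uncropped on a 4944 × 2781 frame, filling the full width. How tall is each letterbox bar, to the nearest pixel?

331 px

The film is 4944 × 9/21 ≈ 2118.86 px tall.
Leftover height: 2781 − 2118.86 = 662.14 px → 331.07 each side.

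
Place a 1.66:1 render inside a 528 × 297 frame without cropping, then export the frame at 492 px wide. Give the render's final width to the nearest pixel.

Fitted into 528×297, the render spans the height; its width is 297 × 1.660 ≈ 493.02 px.
Resizing to 492 px wide multiplies everything by 0.9318: 493.02 → 459.40 px.

459 px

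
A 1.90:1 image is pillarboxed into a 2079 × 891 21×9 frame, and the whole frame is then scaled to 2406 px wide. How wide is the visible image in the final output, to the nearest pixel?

At 2079×891 the image is height-limited, so width = 891 × 1.900 ≈ 1692.90 px.
The frame scales by 2406/2079 = 1.1573; 1692.90 × 1.1573 ≈ 1959.17 px.

1959 px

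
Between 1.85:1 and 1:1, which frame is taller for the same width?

1:1

1.85 and 1; 1.85 > 1. The smaller width-to-height ratio is the taller frame.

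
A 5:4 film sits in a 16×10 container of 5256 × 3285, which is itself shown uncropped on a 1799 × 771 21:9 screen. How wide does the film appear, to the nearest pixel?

964 px

5:4 in 5256×3285: fills the height, so the film is 4106.25 × 3285.00.
Second fit — the 16×10 canvas into 1799×771 spans the height: 1233.60 × 771.00 (×0.2347 from 5256×3285).
The film scales with it: width 4106.25 × 0.2347 ≈ 963.75.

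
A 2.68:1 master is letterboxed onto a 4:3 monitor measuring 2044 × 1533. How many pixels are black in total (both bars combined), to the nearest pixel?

1574521 pixels

Since 2.680 > 1.333, the master is width-limited.
That makes the image 762.6866 px tall (2044 / 2.680).
1533 − 762.6866 = 770.3134 px of bars.
Bar area = 770.3134 × 2044 ≈ 1574521 px.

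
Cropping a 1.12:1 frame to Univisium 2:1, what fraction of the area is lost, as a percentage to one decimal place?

Going from 1.12:1 to Univisium 2:1 means cutting height while keeping width.
Area ratio = (1.120)/(2.000) = 56.00%; the remaining 44.00% is cropped out.

44.0%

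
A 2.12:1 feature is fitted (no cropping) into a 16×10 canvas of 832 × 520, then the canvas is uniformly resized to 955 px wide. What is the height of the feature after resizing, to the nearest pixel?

450 px

At 832×520 the feature is width-limited, so height = 832 / 2.120 ≈ 392.45 px.
Scaling 832 → 955 is ×1.1478, so the height becomes 392.45 × 1.1478 ≈ 450.47 px.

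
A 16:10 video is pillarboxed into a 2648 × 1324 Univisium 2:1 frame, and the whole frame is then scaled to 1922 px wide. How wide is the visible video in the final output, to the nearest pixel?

1538 px

Fitted into 2648×1324, the video spans the height; its width is 1324 × 16/10 ≈ 2118.40 px.
Scaling 2648 → 1922 is ×0.7258, so the width becomes 2118.40 × 0.7258 ≈ 1537.60 px.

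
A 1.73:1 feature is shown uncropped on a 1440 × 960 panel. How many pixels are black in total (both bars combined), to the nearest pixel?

1.73:1 is wider than 3×2, so it spans the full width.
Content height = 1440 / 1.730 ≈ 832.3699 px.
Black = 960 − 832.3699 = 127.6301 px.
Across the 1440-px span: 127.6301 × 1440 ≈ 183787 px.

183787 pixels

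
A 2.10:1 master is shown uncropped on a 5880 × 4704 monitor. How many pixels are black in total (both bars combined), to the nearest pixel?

2.10:1 (2.100) > 5:4 (1.250), so the master fills the width.
The master is 5880 / 2.100 ≈ 2800.0000 px tall.
4704 − 2800.0000 = 1904.0000 px of bars.
That's 1904.0000 × 5880 ≈ 11195520 black pixels.

11195520 pixels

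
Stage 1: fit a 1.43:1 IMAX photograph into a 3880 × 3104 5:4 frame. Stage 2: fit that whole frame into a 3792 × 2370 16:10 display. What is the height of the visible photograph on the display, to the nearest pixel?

2072 px

Inside the 3880×3104 canvas the photograph is width-limited at 3880.00 × 2713.29.
5:4 in 3792×2370: fills the height, so the intermediate becomes 2962.50 × 2370.00 — a scale of ×0.7635.
So the photograph's height is 2713.29 × 0.7635 ≈ 2071.68.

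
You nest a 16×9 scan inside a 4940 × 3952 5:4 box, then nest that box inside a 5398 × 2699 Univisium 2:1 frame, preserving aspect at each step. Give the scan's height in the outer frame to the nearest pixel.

1898 px

First fit — 16×9 into 4940×3952 spans the width: 4940.00 × 2778.75.
5:4 in 5398×2699: fills the height, so the intermediate becomes 3373.75 × 2699.00 — a scale of ×0.6829.
Applying the same ×0.6829: 2778.75 → 1897.73.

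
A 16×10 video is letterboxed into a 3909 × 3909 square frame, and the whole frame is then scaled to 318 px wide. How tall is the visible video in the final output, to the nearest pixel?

199 px

At 3909×3909 the video is width-limited, so height = 3909 × 10/16 ≈ 2443.12 px.
The frame scales by 318/3909 = 0.0814; 2443.12 × 0.0814 ≈ 198.75 px.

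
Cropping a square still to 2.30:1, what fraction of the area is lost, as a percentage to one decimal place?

2.30:1 is wider than square, so the crop keeps the full width and trims the height.
Fraction kept = (1.000)/(2.300) ≈ 43.48%, so 56.52% is lost.

56.5%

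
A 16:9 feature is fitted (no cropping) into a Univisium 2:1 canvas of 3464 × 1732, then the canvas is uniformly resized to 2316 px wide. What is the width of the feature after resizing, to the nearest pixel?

2059 px

At 3464×1732 the feature is height-limited, so width = 1732 × 16/9 ≈ 3079.11 px.
Resizing to 2316 px wide multiplies everything by 0.6686: 3079.11 → 2058.67 px.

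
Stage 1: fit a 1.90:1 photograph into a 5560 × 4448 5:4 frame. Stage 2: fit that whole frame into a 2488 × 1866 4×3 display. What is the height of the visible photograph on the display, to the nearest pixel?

1228 px

First fit — 1.90:1 into 5560×4448 spans the width: 5560.00 × 2926.32.
The 5:4 canvas is height-limited in 2488×1866, giving 2332.50 × 1866.00; scale factor 0.4195.
So the photograph's height is 2926.32 × 0.4195 ≈ 1227.63.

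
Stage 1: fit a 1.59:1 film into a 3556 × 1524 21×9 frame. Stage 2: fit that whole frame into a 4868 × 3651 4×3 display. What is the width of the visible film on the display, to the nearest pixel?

3317 px

First fit — 1.59:1 into 3556×1524 spans the height: 2423.16 × 1524.00.
Second fit — the 21×9 canvas into 4868×3651 spans the width: 4868.00 × 2086.29 (×1.3690 from 3556×1524).
So the film's width is 2423.16 × 1.3690 ≈ 3317.19.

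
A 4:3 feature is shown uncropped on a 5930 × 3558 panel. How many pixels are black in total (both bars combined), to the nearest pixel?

4219788 pixels

4:3 is narrower than 5:3, so it spans the full height.
That makes the image 4744.0000 px wide (3558 × 4/3).
Black = 5930 − 4744.0000 = 1186.0000 px.
That's 1186.0000 × 3558 ≈ 4219788 black pixels.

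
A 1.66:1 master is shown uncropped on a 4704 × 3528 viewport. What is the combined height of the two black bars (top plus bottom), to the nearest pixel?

694 px

Since 1.660 > 1.333, the master is width-limited.
Content height = 4704 / 1.660 ≈ 2833.73 px.
Black = 3528 − 2833.73 = 694.27 px.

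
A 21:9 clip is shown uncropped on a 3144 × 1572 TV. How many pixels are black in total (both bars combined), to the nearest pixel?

Since 2.333 > 2.000, the clip is width-limited.
Content height = 3144 × 9/21 ≈ 1347.4286 px.
Leftover height: 1572 − 1347.4286 = 224.5714 px.
Across the 3144-px span: 224.5714 × 3144 ≈ 706053 px.

706053 pixels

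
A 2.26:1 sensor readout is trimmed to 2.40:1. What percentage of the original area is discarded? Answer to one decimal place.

5.8%

Going from 2.26:1 to 2.40:1 means cutting height while keeping width.
Area ratio = (2.260)/(2.400) = 94.17%; the remaining 5.83% is cropped out.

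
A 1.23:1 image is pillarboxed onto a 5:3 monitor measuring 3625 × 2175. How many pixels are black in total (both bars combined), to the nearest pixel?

Since 1.230 < 1.667, the image is height-limited.
Content width = 2175 × 1.230 ≈ 2675.2500 px.
3625 − 2675.2500 = 949.7500 px of bars.
Across the 2175-px span: 949.7500 × 2175 ≈ 2065706 px.

2065706 pixels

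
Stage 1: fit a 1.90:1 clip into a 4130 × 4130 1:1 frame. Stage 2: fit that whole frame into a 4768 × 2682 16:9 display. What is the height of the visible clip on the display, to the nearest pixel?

1412 px

1.90:1 in 4130×4130: fills the width, so the clip is 4130.00 × 2173.68.
Second fit — the 1:1 canvas into 4768×2682 spans the height: 2682.00 × 2682.00 (×0.6494 from 4130×4130).
The clip scales with it: height 2173.68 × 0.6494 ≈ 1411.58.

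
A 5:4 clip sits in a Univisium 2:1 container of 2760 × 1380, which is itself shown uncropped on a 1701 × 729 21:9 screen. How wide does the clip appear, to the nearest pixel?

911 px

5:4 in 2760×1380: fills the height, so the clip is 1725.00 × 1380.00.
Second fit — the Univisium 2:1 canvas into 1701×729 spans the height: 1458.00 × 729.00 (×0.5283 from 2760×1380).
So the clip's width is 1725.00 × 0.5283 ≈ 911.25.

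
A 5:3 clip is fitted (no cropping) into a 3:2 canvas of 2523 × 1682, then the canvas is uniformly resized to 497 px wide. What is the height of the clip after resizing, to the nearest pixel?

298 px

Fitted into 2523×1682, the clip spans the width; its height is 2523 × 3/5 ≈ 1513.80 px.
Scaling 2523 → 497 is ×0.1970, so the height becomes 1513.80 × 0.1970 ≈ 298.20 px.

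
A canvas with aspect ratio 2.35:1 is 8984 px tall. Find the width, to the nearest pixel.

Width = 8984 × 2.350 = 21112.40.

21112 px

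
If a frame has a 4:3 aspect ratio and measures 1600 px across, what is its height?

1200 px

Height = 1600·3/4 = 1200.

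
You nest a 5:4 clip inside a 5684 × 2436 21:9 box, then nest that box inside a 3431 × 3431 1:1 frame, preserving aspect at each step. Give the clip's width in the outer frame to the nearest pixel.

First fit — 5:4 into 5684×2436 spans the height: 3045.00 × 2436.00.
21:9 in 3431×3431: fills the width, so the intermediate becomes 3431.00 × 1470.43 — a scale of ×0.6036.
So the clip's width is 3045.00 × 0.6036 ≈ 1838.04.

1838 px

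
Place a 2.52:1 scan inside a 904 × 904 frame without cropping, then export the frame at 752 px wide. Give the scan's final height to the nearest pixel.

In the 904×904 frame the scan fills the width: height = 904 / 2.520 ≈ 358.73 px.
Resizing to 752 px wide multiplies everything by 0.8319: 358.73 → 298.41 px.

298 px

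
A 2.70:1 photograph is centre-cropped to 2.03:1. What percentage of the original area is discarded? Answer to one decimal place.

24.8%

2.03:1 is narrower than 2.70:1, so the crop keeps the full height and trims the width.
Area ratio = (2.030)/(2.700) = 75.19%; the remaining 24.81% is cropped out.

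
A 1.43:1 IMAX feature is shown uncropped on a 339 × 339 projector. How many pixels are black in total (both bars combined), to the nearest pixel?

34557 pixels

1.43:1 IMAX (1.430) > square (1.000), so the feature fills the width.
The feature is 339 / 1.430 ≈ 237.0629 px tall.
Black = 339 − 237.0629 = 101.9371 px.
Bar area = 101.9371 × 339 ≈ 34557 px.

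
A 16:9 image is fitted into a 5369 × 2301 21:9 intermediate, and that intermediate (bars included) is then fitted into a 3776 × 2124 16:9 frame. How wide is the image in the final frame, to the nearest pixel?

2877 px

Inside the 5369×2301 canvas the image is height-limited at 4090.67 × 2301.00.
21:9 in 3776×2124: fills the width, so the intermediate becomes 3776.00 × 1618.29 — a scale of ×0.7033.
The image scales with it: width 4090.67 × 0.7033 ≈ 2876.95.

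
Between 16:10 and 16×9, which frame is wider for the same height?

16:10 = 1.6 and 16×9 = 1.778; 1.778 > 1.6.

16×9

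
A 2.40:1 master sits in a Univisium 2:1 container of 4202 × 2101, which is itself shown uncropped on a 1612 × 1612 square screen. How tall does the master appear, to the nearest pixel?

Inside the 4202×2101 canvas the master is width-limited at 4202.00 × 1750.83.
The Univisium 2:1 canvas is width-limited in 1612×1612, giving 1612.00 × 806.00; scale factor 0.3836.
Applying the same ×0.3836: 1750.83 → 671.67.

672 px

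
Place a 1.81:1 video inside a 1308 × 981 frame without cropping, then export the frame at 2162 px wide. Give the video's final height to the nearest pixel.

In the 1308×981 frame the video fills the width: height = 1308 / 1.810 ≈ 722.65 px.
Resizing to 2162 px wide multiplies everything by 1.6529: 722.65 → 1194.48 px.

1194 px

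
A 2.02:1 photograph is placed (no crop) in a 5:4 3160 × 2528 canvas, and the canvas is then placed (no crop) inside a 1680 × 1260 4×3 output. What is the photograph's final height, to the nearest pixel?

First fit — 2.02:1 into 3160×2528 spans the width: 3160.00 × 1564.36.
Second fit — the 5:4 canvas into 1680×1260 spans the height: 1575.00 × 1260.00 (×0.4984 from 3160×2528).
Applying the same ×0.4984: 1564.36 → 779.70.

780 px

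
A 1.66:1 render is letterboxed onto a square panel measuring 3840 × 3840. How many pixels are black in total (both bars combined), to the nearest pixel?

5862708 pixels

1.66:1 (1.660) > square (1.000), so the render fills the width.
That makes the image 2313.2530 px tall (3840 / 1.660).
Black = 3840 − 2313.2530 = 1526.7470 px.
Across the 3840-px span: 1526.7470 × 3840 ≈ 5862708 px.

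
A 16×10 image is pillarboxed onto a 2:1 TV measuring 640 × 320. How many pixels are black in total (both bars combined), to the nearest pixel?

16×10 (1.600) < 2:1 (2.000), so the image fills the height.
That makes the image 512.0000 px wide (320 × 16/10).
Black = 640 − 512.0000 = 128.0000 px.
Bar area = 128.0000 × 320 ≈ 40960 px.

40960 pixels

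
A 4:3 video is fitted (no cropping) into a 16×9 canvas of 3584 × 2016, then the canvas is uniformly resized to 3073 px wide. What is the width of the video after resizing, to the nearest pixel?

Fitted into 3584×2016, the video spans the height; its width is 2016 × 4/3 ≈ 2688.00 px.
The frame scales by 3073/3584 = 0.8574; 2688.00 × 0.8574 ≈ 2304.75 px.

2305 px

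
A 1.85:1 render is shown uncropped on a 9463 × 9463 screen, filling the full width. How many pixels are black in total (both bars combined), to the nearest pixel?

41143845 pixels

That makes the image 5115.1351 px tall (9463 / 1.850).
Black = 9463 − 5115.1351 = 4347.8649 px.
Across the 9463-px span: 4347.8649 × 9463 ≈ 41143845 px.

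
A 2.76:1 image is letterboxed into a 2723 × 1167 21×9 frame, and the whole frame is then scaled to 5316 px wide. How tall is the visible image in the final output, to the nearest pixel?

1926 px

Fitted into 2723×1167, the image spans the width; its height is 2723 / 2.760 ≈ 986.59 px.
The frame scales by 5316/2723 = 1.9523; 986.59 × 1.9523 ≈ 1926.09 px.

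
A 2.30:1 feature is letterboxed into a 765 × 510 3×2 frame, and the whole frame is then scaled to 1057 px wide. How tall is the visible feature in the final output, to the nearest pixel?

460 px

At 765×510 the feature is width-limited, so height = 765 / 2.300 ≈ 332.61 px.
Scaling 765 → 1057 is ×1.3817, so the height becomes 332.61 × 1.3817 ≈ 459.57 px.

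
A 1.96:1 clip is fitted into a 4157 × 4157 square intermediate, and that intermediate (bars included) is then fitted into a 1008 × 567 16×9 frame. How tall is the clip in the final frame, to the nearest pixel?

289 px

First fit — 1.96:1 into 4157×4157 spans the width: 4157.00 × 2120.92.
square in 1008×567: fills the height, so the intermediate becomes 567.00 × 567.00 — a scale of ×0.1364.
The clip scales with it: height 2120.92 × 0.1364 ≈ 289.29.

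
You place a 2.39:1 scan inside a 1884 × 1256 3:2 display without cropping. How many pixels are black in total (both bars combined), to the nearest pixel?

2.39:1 (2.390) > 3:2 (1.500), so the scan fills the width.
The scan is 1884 / 2.390 ≈ 788.2845 px tall.
1256 − 788.2845 = 467.7155 px of bars.
Bar area = 467.7155 × 1884 ≈ 881176 px.

881176 pixels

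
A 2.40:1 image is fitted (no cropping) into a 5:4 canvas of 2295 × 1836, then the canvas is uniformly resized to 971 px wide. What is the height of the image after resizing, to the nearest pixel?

405 px

In the 2295×1836 frame the image fills the width: height = 2295 / 2.400 ≈ 956.25 px.
Scaling 2295 → 971 is ×0.4231, so the height becomes 956.25 × 0.4231 ≈ 404.58 px.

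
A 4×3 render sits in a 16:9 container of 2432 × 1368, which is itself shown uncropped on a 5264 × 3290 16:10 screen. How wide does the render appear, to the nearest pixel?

Inside the 2432×1368 canvas the render is height-limited at 1824.00 × 1368.00.
16:9 in 5264×3290: fills the width, so the intermediate becomes 5264.00 × 2961.00 — a scale of ×2.1645.
Applying the same ×2.1645: 1824.00 → 3948.00.

3948 px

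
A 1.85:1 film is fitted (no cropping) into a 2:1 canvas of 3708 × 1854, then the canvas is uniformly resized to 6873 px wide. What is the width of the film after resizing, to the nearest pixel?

Fitted into 3708×1854, the film spans the height; its width is 1854 × 1.850 ≈ 3429.90 px.
Resizing to 6873 px wide multiplies everything by 1.8536: 3429.90 → 6357.52 px.

6358 px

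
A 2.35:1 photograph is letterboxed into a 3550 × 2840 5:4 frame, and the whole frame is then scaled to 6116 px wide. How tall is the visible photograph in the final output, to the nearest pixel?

2603 px

Fitted into 3550×2840, the photograph spans the width; its height is 3550 / 2.350 ≈ 1510.64 px.
The frame scales by 6116/3550 = 1.7228; 1510.64 × 1.7228 ≈ 2602.55 px.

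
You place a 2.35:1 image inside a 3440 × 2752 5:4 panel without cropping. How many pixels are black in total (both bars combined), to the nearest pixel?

4431306 pixels

Since 2.350 > 1.250, the image is width-limited.
The image is 3440 / 2.350 ≈ 1463.8298 px tall.
Leftover height: 2752 − 1463.8298 = 1288.1702 px.
That's 1288.1702 × 3440 ≈ 4431306 black pixels.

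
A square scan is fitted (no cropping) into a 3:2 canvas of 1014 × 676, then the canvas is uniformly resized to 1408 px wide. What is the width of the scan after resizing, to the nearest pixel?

939 px

At 1014×676 the scan is height-limited, so width = 676 × 1/1 ≈ 676.00 px.
The frame scales by 1408/1014 = 1.3886; 676.00 × 1.3886 ≈ 938.67 px.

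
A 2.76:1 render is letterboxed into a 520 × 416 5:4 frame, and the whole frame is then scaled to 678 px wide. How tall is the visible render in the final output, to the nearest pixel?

At 520×416 the render is width-limited, so height = 520 / 2.760 ≈ 188.41 px.
Resizing to 678 px wide multiplies everything by 1.3038: 188.41 → 245.65 px.

246 px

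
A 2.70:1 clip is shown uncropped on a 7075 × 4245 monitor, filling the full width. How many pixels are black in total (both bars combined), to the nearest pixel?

That makes the image 2620.3704 px tall (7075 / 2.700).
Black = 4245 − 2620.3704 = 1624.6296 px.
Across the 7075-px span: 1624.6296 × 7075 ≈ 11494255 px.

11494255 pixels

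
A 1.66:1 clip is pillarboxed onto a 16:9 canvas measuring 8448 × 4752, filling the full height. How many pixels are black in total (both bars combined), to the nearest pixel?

2659599 pixels

That makes the image 7888.3200 px wide (4752 × 1.660).
Leftover width: 8448 − 7888.3200 = 559.6800 px.
Across the 4752-px span: 559.6800 × 4752 ≈ 2659599 px.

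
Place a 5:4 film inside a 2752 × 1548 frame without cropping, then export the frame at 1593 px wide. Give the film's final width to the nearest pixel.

At 2752×1548 the film is height-limited, so width = 1548 × 5/4 ≈ 1935.00 px.
Scaling 2752 → 1593 is ×0.5789, so the width becomes 1935.00 × 0.5789 ≈ 1120.08 px.

1120 px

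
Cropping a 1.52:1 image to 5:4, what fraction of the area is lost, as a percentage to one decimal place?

17.8%

Going from 1.52:1 to 5:4 means cutting width while keeping height.
(1.250)/(1.520) ≈ 0.822 of the area survives, leaving 17.76% discarded.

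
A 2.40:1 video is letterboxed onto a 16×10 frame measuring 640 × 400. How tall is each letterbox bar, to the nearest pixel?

67 px

2.40:1 (2.400) > 16×10 (1.600), so the video fills the width.
That makes the image 266.67 px tall (640 / 2.400).
Black = 400 − 266.67 = 133.33 px, or 66.67 per bar.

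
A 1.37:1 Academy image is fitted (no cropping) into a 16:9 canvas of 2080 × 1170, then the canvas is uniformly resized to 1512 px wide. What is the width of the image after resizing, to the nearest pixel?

Fitted into 2080×1170, the image spans the height; its width is 1170 × 1.370 ≈ 1602.90 px.
Scaling 2080 → 1512 is ×0.7269, so the width becomes 1602.90 × 0.7269 ≈ 1165.18 px.

1165 px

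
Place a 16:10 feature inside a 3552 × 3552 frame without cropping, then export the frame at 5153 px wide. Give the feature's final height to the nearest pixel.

3221 px

In the 3552×3552 frame the feature fills the width: height = 3552 × 10/16 ≈ 2220.00 px.
The frame scales by 5153/3552 = 1.4507; 2220.00 × 1.4507 ≈ 3220.62 px.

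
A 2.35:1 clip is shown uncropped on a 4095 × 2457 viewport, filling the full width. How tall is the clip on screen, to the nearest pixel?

That makes the image 1742.55 px tall (4095 / 2.350).

1743 px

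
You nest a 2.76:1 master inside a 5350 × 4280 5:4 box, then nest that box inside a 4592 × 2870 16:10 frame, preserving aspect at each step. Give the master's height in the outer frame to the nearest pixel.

Inside the 5350×4280 canvas the master is width-limited at 5350.00 × 1938.41.
5:4 in 4592×2870: fills the height, so the intermediate becomes 3587.50 × 2870.00 — a scale of ×0.6706.
So the master's height is 1938.41 × 0.6706 ≈ 1299.82.

1300 px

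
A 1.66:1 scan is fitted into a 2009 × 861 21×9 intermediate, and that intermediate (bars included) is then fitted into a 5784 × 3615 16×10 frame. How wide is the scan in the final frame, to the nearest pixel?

First fit — 1.66:1 into 2009×861 spans the height: 1429.26 × 861.00.
21×9 in 5784×3615: fills the width, so the intermediate becomes 5784.00 × 2478.86 — a scale of ×2.8790.
The scan scales with it: width 1429.26 × 2.8790 ≈ 4114.90.

4115 px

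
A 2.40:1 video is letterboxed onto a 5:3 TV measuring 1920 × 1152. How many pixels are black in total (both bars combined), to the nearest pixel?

2.40:1 is wider than 5:3, so it spans the full width.
Content height = 1920 / 2.400 ≈ 800.0000 px.
1152 − 800.0000 = 352.0000 px of bars.
Across the 1920-px span: 352.0000 × 1920 ≈ 675840 px.

675840 pixels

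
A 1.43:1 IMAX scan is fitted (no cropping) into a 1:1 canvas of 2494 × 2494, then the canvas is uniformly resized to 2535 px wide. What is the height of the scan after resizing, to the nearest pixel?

At 2494×2494 the scan is width-limited, so height = 2494 / 1.430 ≈ 1744.06 px.
Resizing to 2535 px wide multiplies everything by 1.0164: 1744.06 → 1772.73 px.

1773 px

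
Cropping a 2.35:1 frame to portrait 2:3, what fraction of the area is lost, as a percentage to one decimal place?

71.6%

The height stays; only width is cut (since portrait 2:3 is narrower than 2.35:1).
Fraction kept = (0.667)/(2.350) ≈ 28.37%, so 71.63% is lost.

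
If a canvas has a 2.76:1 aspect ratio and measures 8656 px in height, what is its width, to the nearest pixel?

23891 px

At 2.76:1, 8656 × 2.760 ≈ 23890.56.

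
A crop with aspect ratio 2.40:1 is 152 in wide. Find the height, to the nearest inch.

63 in

152 / 2.400 = 63.33.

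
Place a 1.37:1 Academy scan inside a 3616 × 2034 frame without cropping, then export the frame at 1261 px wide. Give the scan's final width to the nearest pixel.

972 px

In the 3616×2034 frame the scan fills the height: width = 2034 × 1.370 ≈ 2786.58 px.
The frame scales by 1261/3616 = 0.3487; 2786.58 × 0.3487 ≈ 971.76 px.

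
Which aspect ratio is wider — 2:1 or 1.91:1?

2:1

2 and 1.91; 2 > 1.91.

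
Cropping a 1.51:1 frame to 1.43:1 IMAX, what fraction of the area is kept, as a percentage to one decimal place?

The height stays; only width is cut (since 1.43:1 IMAX is narrower than 1.51:1).
Area ratio = (1.430)/(1.510) = 94.70% retained.

94.7%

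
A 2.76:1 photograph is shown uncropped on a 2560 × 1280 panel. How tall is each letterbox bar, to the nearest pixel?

176 px

2.76:1 is wider than Univisium 2:1, so it spans the full width.
Content height = 2560 / 2.760 ≈ 927.54 px.
Leftover height: 1280 − 927.54 = 352.46 px → 176.23 each side.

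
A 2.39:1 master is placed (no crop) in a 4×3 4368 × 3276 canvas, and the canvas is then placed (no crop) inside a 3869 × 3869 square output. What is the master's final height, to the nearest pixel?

First fit — 2.39:1 into 4368×3276 spans the width: 4368.00 × 1827.62.
The 4×3 canvas is width-limited in 3869×3869, giving 3869.00 × 2901.75; scale factor 0.8858.
So the master's height is 1827.62 × 0.8858 ≈ 1618.83.

1619 px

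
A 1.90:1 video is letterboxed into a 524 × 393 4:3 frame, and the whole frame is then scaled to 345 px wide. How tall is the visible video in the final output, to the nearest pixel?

Fitted into 524×393, the video spans the width; its height is 524 / 1.900 ≈ 275.79 px.
Scaling 524 → 345 is ×0.6584, so the height becomes 275.79 × 0.6584 ≈ 181.58 px.

182 px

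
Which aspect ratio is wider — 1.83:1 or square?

1.83 and square = 1; 1.83 > 1.

1.83:1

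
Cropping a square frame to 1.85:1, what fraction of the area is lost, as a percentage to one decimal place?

Going from square to 1.85:1 means cutting height while keeping width.
Area ratio = (1.000)/(1.850) = 54.05%; the remaining 45.95% is cropped out.

45.9%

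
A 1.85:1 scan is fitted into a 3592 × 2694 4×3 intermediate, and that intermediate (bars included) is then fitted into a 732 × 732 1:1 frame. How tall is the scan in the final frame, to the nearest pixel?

396 px

1.85:1 in 3592×2694: fills the width, so the scan is 3592.00 × 1941.62.
The 4×3 canvas is width-limited in 732×732, giving 732.00 × 549.00; scale factor 0.2038.
Applying the same ×0.2038: 1941.62 → 395.68.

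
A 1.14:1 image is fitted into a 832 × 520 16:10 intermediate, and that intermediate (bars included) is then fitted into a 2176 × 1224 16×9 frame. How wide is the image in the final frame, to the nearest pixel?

1395 px

Inside the 832×520 canvas the image is height-limited at 592.80 × 520.00.
Second fit — the 16:10 canvas into 2176×1224 spans the height: 1958.40 × 1224.00 (×2.3538 from 832×520).
The image scales with it: width 592.80 × 2.3538 ≈ 1395.36.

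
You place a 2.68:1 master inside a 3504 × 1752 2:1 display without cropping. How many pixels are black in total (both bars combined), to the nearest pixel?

2.68:1 is wider than 2:1, so it spans the full width.
The master is 3504 / 2.680 ≈ 1307.4627 px tall.
Leftover height: 1752 − 1307.4627 = 444.5373 px.
Across the 3504-px span: 444.5373 × 3504 ≈ 1557659 px.

1557659 pixels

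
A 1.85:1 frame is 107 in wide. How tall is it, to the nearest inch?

58 in

107 / 1.850 = 57.84.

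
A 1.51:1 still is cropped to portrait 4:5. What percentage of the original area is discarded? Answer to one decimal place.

portrait 4:5 is narrower than 1.51:1, so the crop keeps the full height and trims the width.
(0.800)/(1.510) ≈ 0.530 of the area survives, leaving 47.02% discarded.

47.0%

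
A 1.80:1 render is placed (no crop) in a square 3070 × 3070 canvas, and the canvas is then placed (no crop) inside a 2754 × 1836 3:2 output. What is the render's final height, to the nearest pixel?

1020 px

Inside the 3070×3070 canvas the render is width-limited at 3070.00 × 1705.56.
Second fit — the square canvas into 2754×1836 spans the height: 1836.00 × 1836.00 (×0.5980 from 3070×3070).
The render scales with it: height 1705.56 × 0.5980 ≈ 1020.00.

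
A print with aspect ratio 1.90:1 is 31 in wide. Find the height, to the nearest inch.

16 in

Height = 31 / 1.900 = 16.32.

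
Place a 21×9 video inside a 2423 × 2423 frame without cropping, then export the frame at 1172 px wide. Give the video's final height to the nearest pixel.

In the 2423×2423 frame the video fills the width: height = 2423 × 9/21 ≈ 1038.43 px.
Resizing to 1172 px wide multiplies everything by 0.4837: 1038.43 → 502.29 px.

502 px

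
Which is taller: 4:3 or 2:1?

4:3

4:3 = 1.333 and 2; 2 > 1.333. The smaller width-to-height ratio is the taller frame.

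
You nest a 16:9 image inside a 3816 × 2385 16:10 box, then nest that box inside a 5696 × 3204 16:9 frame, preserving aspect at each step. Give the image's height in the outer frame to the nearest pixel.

2884 px

16:9 in 3816×2385: fills the width, so the image is 3816.00 × 2146.50.
Second fit — the 16:10 canvas into 5696×3204 spans the height: 5126.40 × 3204.00 (×1.3434 from 3816×2385).
The image scales with it: height 2146.50 × 1.3434 ≈ 2883.60.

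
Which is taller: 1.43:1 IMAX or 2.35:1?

1.43:1 IMAX

1.43 and 2.35; 2.35 > 1.43. The smaller width-to-height ratio is the taller frame.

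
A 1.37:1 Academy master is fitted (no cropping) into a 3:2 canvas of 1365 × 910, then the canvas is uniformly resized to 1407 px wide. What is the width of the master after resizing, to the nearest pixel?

1285 px

Fitted into 1365×910, the master spans the height; its width is 910 × 1.370 ≈ 1246.70 px.
The frame scales by 1407/1365 = 1.0308; 1246.70 × 1.0308 ≈ 1285.06 px.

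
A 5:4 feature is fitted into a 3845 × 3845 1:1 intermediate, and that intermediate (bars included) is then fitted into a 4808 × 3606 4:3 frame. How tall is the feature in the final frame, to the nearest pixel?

2885 px

First fit — 5:4 into 3845×3845 spans the width: 3845.00 × 3076.00.
The 1:1 canvas is height-limited in 4808×3606, giving 3606.00 × 3606.00; scale factor 0.9378.
Applying the same ×0.9378: 3076.00 → 2884.80.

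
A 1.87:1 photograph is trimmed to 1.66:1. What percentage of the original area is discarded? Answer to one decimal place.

11.2%

1.66:1 is narrower than 1.87:1, so the crop keeps the full height and trims the width.
Area ratio = (1.660)/(1.870) = 88.77%; the remaining 11.23% is cropped out.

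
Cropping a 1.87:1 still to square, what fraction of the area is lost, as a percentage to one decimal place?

46.5%

The height stays; only width is cut (since square is narrower than 1.87:1).
Area ratio = (1.000)/(1.870) = 53.48%; the remaining 46.52% is cropped out.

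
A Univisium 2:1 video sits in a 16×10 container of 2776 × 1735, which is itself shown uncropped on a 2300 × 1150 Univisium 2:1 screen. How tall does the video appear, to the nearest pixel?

Univisium 2:1 in 2776×1735: fills the width, so the video is 2776.00 × 1388.00.
16×10 in 2300×1150: fills the height, so the intermediate becomes 1840.00 × 1150.00 — a scale of ×0.6628.
So the video's height is 1388.00 × 0.6628 ≈ 920.00.

920 px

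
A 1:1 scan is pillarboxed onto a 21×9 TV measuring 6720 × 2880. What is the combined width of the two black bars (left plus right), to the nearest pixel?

3840 px

1:1 is narrower than 21×9, so it spans the full height.
The scan is 2880 × 1/1 ≈ 2880.00 px wide.
Leftover width: 6720 − 2880.00 = 3840.00 px.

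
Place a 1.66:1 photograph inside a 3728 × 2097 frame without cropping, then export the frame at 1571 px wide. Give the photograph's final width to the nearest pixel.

Fitted into 3728×2097, the photograph spans the height; its width is 2097 × 1.660 ≈ 3481.02 px.
Resizing to 1571 px wide multiplies everything by 0.4214: 3481.02 → 1466.92 px.

1467 px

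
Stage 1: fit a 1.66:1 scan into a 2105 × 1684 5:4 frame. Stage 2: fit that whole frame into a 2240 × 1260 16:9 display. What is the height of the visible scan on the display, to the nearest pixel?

949 px

First fit — 1.66:1 into 2105×1684 spans the width: 2105.00 × 1268.07.
The 5:4 canvas is height-limited in 2240×1260, giving 1575.00 × 1260.00; scale factor 0.7482.
Applying the same ×0.7482: 1268.07 → 948.80.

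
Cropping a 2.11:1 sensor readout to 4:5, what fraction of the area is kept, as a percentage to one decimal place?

37.9%

Going from 2.11:1 to 4:5 means cutting width while keeping height.
Fraction kept = (0.800)/(2.110) ≈ 37.91%.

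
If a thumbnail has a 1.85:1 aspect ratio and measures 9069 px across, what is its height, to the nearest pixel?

At 1.85:1, 9069 / 1.850 ≈ 4902.16.

4902 px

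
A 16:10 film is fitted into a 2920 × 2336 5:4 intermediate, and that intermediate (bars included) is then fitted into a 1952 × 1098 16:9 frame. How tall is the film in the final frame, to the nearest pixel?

858 px

First fit — 16:10 into 2920×2336 spans the width: 2920.00 × 1825.00.
The 5:4 canvas is height-limited in 1952×1098, giving 1372.50 × 1098.00; scale factor 0.4700.
Applying the same ×0.4700: 1825.00 → 857.81.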